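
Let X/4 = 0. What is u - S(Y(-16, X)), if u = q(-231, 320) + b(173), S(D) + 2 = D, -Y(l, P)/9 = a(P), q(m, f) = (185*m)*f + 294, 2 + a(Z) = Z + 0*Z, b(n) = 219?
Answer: -13674703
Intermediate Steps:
X = 0 (X = 4*0 = 0)
a(Z) = -2 + Z (a(Z) = -2 + (Z + 0*Z) = -2 + (Z + 0) = -2 + Z)
q(m, f) = 294 + 185*f*m (q(m, f) = 185*f*m + 294 = 294 + 185*f*m)
Y(l, P) = 18 - 9*P (Y(l, P) = -9*(-2 + P) = 18 - 9*P)
S(D) = -2 + D
u = -13674687 (u = (294 + 185*320*(-231)) + 219 = (294 - 13675200) + 219 = -13674906 + 219 = -13674687)
u - S(Y(-16, X)) = -13674687 - (-2 + (18 - 9*0)) = -13674687 - (-2 + (18 + 0)) = -13674687 - (-2 + 18) = -13674687 - 1*16 = -13674687 - 16 = -13674703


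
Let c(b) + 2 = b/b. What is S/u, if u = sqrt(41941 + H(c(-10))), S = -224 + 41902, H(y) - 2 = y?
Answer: 20839*sqrt(41942)/20971 ≈ 203.51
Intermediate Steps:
c(b) = -1 (c(b) = -2 + b/b = -2 + 1 = -1)
H(y) = 2 + y
S = 41678
u = sqrt(41942) (u = sqrt(41941 + (2 - 1)) = sqrt(41941 + 1) = sqrt(41942) ≈ 204.80)
S/u = 41678/(sqrt(41942)) = 41678*(sqrt(41942)/41942) = 20839*sqrt(41942)/20971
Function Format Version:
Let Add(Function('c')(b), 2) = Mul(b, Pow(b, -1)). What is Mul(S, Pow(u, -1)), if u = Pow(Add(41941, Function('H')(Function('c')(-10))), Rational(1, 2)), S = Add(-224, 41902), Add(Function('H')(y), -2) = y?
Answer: Mul(Rational(20839, 20971), Pow(41942, Rational(1, 2))) ≈ 203.51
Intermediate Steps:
Function('c')(b) = -1 (Function('c')(b) = Add(-2, Mul(b, Pow(b, -1))) = Add(-2, 1) = -1)
Function('H')(y) = Add(2, y)
S = 41678
u = Pow(41942, Rational(1, 2)) (u = Pow(Add(41941, Add(2, -1)), Rational(1, 2)) = Pow(Add(41941, 1), Rational(1, 2)) = Pow(41942, Rational(1, 2)) ≈ 204.80)
Mul(S, Pow(u, -1)) = Mul(41678, Pow(Pow(41942, Rational(1, 2)), -1)) = Mul(41678, Mul(Rational(1, 41942), Pow(41942, Rational(1, 2)))) = Mul(Rational(20839, 20971), Pow(41942, Rational(1, 2)))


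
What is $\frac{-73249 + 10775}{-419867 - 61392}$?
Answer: $\frac{62474}{481259} \approx 0.12981$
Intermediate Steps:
$\frac{-73249 + 10775}{-419867 - 61392} = - \frac{62474}{-481259} = \left(-62474\right) \left(- \frac{1}{481259}\right) = \frac{62474}{481259}$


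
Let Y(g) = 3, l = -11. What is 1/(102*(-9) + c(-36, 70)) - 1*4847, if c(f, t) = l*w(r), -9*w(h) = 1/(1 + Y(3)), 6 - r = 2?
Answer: -160130375/33037 ≈ -4847.0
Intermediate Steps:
r = 4 (r = 6 - 1*2 = 6 - 2 = 4)
w(h) = -1/36 (w(h) = -1/(9*(1 + 3)) = -⅑/4 = -⅑*¼ = -1/36)
c(f, t) = 11/36 (c(f, t) = -11*(-1/36) = 11/36)
1/(102*(-9) + c(-36, 70)) - 1*4847 = 1/(102*(-9) + 11/36) - 1*4847 = 1/(-918 + 11/36) - 4847 = 1/(-33037/36) - 4847 = -36/33037 - 4847 = -160130375/33037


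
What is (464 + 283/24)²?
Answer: 130393561/576 ≈ 2.2638e+5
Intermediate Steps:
(464 + 283/24)² = (11419/24)² = 130393561/576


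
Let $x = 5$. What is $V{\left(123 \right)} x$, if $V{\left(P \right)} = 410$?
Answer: $2050$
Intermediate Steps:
$V{\left(123 \right)} x = 410 \cdot 5 = 2050$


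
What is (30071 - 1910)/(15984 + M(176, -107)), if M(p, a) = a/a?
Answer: 28161/15985 ≈ 1.7617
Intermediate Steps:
M(p, a) = 1
(30071 - 1910)/(15984 + M(176, -107)) = (30071 - 1910)/(15984 + 1) = 28161/15985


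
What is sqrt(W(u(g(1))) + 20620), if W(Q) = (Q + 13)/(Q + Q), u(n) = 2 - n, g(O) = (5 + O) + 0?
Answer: sqrt(329902)/4 ≈ 143.59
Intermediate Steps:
g(O) = 5 + O
W(Q) = (13 + Q)/(2*Q) (W(Q) = (13 + Q)/((2*Q)) = (13 + Q)*(1/(2*Q)) = (13 + Q)/(2*Q))
sqrt(W(u(g(1))) + 20620) = sqrt((13 + (2 - (5 + 1)))/(2*(2 - (5 + 1))) + 20620) = sqrt((13 + (2 - 1*6))/(2*(2 - 1*6)) + 20620) = sqrt((13 + (2 - 6))/(2*(2 - 6)) + 20620) = sqrt((1/2)*(13 - 4)/(-4) + 20620) = sqrt((1/2)*(-1/4)*9 + 20620) = sqrt(-9/8 + 20620) = sqrt(164951/8) = sqrt(329902)/4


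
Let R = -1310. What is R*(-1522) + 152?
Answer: 1993972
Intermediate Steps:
R*(-1522) + 152 = -1310*(-1522) + 152 = 1993820 + 152 = 1993972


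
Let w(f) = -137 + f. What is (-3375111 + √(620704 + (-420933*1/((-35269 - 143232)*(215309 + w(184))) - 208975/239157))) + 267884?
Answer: -3107227 + 7*√29740399972595898643016973605179147/1532249457019482 ≈ -3.1064e+6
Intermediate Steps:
(-3375111 + √(620704 + (-420933*1/((-35269 - 143232)*(215309 + w(184))) - 208975/239157))) + 267884 = (-3375111 + √(620704 + (-420933*1/((-35269 - 143232)*(215309 + (-137 + 184))) - 208975/239157))) + 267884 = (-3375111 + √(620704 + (-420933*(-1/(178501*(215309 + 47))) - 208975*1/239157))) + 267884 = (-3375111 + √(620704 + (-420933/(215356*(-178501)) - 208975/239157))) + 267884 = (-3375111 + √(620704 + (-420933/(-38441261356) - 208975/239157))) + 267884 = (-3375111 + √(620704 + (-420933*(-1/38441261356) - 208975/239157))) + 267884 = (-3375111 + √(620704 + (420933/38441261356 - 208975/239157))) + 267884 = (-3375111 + √(620704 - 8033161922796619/9193496742116892)) + 267884 = (-3375111 + √(5706432168657000535349/9193496742116892)) + 267884 = (-3375111 + 7*√29740399972595898643016973605179147/1532249457019482) + 267884 = -3107227 + 7*√29740399972595898643016973605179147/1532249457019482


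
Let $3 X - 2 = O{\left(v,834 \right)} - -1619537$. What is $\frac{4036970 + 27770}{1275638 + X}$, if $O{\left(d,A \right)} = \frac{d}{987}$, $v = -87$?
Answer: $\frac{334324865}{149323584} \approx 2.2389$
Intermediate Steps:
$O{\left(d,A \right)} = \frac{d}{987}$ ($O{\left(d,A \right)} = d \frac{1}{987} = \frac{d}{987}$)
$X = \frac{177609434}{329}$ ($X = \frac{2}{3} + \frac{\frac{1}{987} \left(-87\right) - -1619537}{3} = \frac{2}{3} + \frac{- \frac{29}{329} + 1619537}{3} = \frac{2}{3} + \frac{1}{3} \cdot \frac{532827644}{329} = \frac{2}{3} + \frac{532827644}{987} = \frac{177609434}{329} \approx 5.3985 \cdot 10^{5}$)
$\frac{4036970 + 27770}{1275638 + X} = \frac{4036970 + 27770}{1275638 + \frac{177609434}{329}} = \frac{4064740}{\frac{597294336}{329}} = 4064740 \cdot \frac{329}{597294336} = \frac{334324865}{149323584}$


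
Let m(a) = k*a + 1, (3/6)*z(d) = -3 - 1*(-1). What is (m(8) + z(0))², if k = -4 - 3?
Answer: 3481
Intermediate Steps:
z(d) = -4 (z(d) = 2*(-3 - 1*(-1)) = 2*(-3 + 1) = 2*(-2) = -4)
k = -7
m(a) = 1 - 7*a (m(a) = -7*a + 1 = 1 - 7*a)
(m(8) + z(0))² = ((1 - 7*8) - 4)² = ((1 - 56) - 4)² = (-55 - 4)² = (-59)² = 3481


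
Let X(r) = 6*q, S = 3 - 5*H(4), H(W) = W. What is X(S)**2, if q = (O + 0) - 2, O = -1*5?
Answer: 1764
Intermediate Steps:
O = -5
q = -7 (q = (-5 + 0) - 2 = -5 - 2 = -7)
S = -17 (S = 3 - 5*4 = 3 - 20 = -17)
X(r) = -42 (X(r) = 6*(-7) = -42)
X(S)**2 = (-42)**2 = 1764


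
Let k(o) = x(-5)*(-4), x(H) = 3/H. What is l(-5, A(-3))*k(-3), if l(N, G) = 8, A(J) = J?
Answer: 96/5 ≈ 19.200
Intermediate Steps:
k(o) = 12/5 (k(o) = (3/(-5))*(-4) = (3*(-⅕))*(-4) = -⅗*(-4) = 12/5)
l(-5, A(-3))*k(-3) = 8*(12/5) = 96/5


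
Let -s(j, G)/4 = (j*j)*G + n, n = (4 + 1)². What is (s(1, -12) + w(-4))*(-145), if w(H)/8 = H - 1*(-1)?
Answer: 11020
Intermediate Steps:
n = 25 (n = 5² = 25)
s(j, G) = -100 - 4*G*j² (s(j, G) = -4*((j*j)*G + 25) = -4*(j²*G + 25) = -4*(G*j² + 25) = -4*(25 + G*j²) = -100 - 4*G*j²)
w(H) = 8 + 8*H (w(H) = 8*(H - 1*(-1)) = 8*(H + 1) = 8*(1 + H) = 8 + 8*H)
(s(1, -12) + w(-4))*(-145) = ((-100 - 4*(-12)*1²) + (8 + 8*(-4)))*(-145) = ((-100 - 4*(-12)*1) + (8 - 32))*(-145) = ((-100 + 48) - 24)*(-145) = (-52 - 24)*(-145) = -76*(-145) = 11020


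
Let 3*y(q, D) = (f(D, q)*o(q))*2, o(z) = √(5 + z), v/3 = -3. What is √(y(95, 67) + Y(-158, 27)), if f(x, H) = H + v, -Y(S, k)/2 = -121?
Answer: √7338/3 ≈ 28.554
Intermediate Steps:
v = -9 (v = 3*(-3) = -9)
Y(S, k) = 242 (Y(S, k) = -2*(-121) = 242)
f(x, H) = -9 + H (f(x, H) = H - 9 = -9 + H)
y(q, D) = 2*√(5 + q)*(-9 + q)/3 (y(q, D) = (((-9 + q)*√(5 + q))*2)/3 = ((√(5 + q)*(-9 + q))*2)/3 = (2*√(5 + q)*(-9 + q))/3 = 2*√(5 + q)*(-9 + q)/3)
√(y(95, 67) + Y(-158, 27)) = √(2*√(5 + 95)*(-9 + 95)/3 + 242) = √((⅔)*√100*86 + 242) = √((⅔)*10*86 + 242) = √(1720/3 + 242) = √(2446/3) = √7338/3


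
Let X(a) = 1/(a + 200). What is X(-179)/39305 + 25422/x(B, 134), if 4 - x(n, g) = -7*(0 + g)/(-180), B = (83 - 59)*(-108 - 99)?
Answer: -1888510131791/89969145 ≈ -20991.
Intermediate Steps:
X(a) = 1/(200 + a)
B = -4968 (B = 24*(-207) = -4968)
x(n, g) = 4 - 7*g/180 (x(n, g) = 4 - (-7*(0 + g))/(-180) = 4 - (-7*g)*(-1)/180 = 4 - 7*g/180)
X(-179)/39305 + 25422/x(B, 134) = 1/((200 - 179)*39305) + 25422/(4 - 7/180*134) = (1/39305)/21 + 25422/(4 - 469/90) = (1/21)*(1/39305) + 25422/(-109/90) = 1/825405 + 25422*(-90/109) = 1/825405 - 2287980/109 = -1888510131791/89969145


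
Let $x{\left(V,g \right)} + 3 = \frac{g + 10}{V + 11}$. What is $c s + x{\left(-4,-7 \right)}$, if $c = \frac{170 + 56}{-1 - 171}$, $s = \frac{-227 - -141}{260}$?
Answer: $- \frac{3889}{1820} \approx -2.1368$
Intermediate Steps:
$s = - \frac{43}{130}$ ($s = \left(-227 + 141\right) \frac{1}{260} = \left(-86\right) \frac{1}{260} = - \frac{43}{130} \approx -0.33077$)
$c = - \frac{113}{86}$ ($c = \frac{226}{-172} = 226 \left(- \frac{1}{172}\right) = - \frac{113}{86} \approx -1.314$)
$x{\left(V,g \right)} = -3 + \frac{10 + g}{11 + V}$ ($x{\left(V,g \right)} = -3 + \frac{g + 10}{V + 11} = -3 + \frac{10 + g}{11 + V}$)
$c s + x{\left(-4,-7 \right)} = \left(- \frac{113}{86}\right) \left(- \frac{43}{130}\right) + \frac{-23 - 7 - -12}{11 - 4} = \frac{113}{260} + \frac{-23 - 7 + 12}{7} = \frac{113}{260} + \frac{1}{7} \left(-18\right) = \frac{113}{260} - \frac{18}{7} = - \frac{3889}{1820}$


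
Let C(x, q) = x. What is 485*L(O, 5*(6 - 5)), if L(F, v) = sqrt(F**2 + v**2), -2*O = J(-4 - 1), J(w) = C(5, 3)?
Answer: 2425*sqrt(5)/2 ≈ 2711.2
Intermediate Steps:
J(w) = 5
O = -5/2 (O = -1/2*5 = -5/2 ≈ -2.5000)
485*L(O, 5*(6 - 5)) = 485*sqrt((-5/2)**2 + (5*(6 - 5))**2) = 485*sqrt(25/4 + (5*1)**2) = 485*sqrt(25/4 + 5**2) = 485*sqrt(25/4 + 25) = 485*sqrt(125/4) = 485*(5*sqrt(5)/2) = 2425*sqrt(5)/2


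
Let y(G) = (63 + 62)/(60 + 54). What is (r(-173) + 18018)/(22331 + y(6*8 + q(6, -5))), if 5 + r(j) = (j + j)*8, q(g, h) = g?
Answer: 1737930/2545859 ≈ 0.68265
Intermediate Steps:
r(j) = -5 + 16*j (r(j) = -5 + (j + j)*8 = -5 + (2*j)*8 = -5 + 16*j)
y(G) = 125/114
(r(-173) + 18018)/(22331 + y(6*8 + q(6, -5))) = ((-5 + 16*(-173)) + 18018)/(22331 + 125/114) = ((-5 - 2768) + 18018)/(2545859/114) = (-2773 + 18018)*(114/2545859) = 15245*(114/2545859) = 1737930/2545859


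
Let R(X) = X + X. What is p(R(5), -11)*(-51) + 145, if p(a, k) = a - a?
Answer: 145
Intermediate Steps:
R(X) = 2*X
p(a, k) = 0
p(R(5), -11)*(-51) + 145 = 0*(-51) + 145 = 0 + 145 = 145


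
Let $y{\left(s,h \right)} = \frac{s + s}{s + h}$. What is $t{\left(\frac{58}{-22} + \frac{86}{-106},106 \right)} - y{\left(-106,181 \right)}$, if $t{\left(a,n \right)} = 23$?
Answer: $\frac{1937}{75} \approx 25.827$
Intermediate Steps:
$y{\left(s,h \right)} = \frac{2 s}{h + s}$
$t{\left(\frac{58}{-22} + \frac{86}{-106},106 \right)} - y{\left(-106,181 \right)} = 23 - 2 \left(-106\right) \frac{1}{181 - 106} = 23 - 2 \left(-106\right) \frac{1}{75} = 23 - - \frac{212}{75} = 23 + \frac{212}{75} = \frac{1937}{75}$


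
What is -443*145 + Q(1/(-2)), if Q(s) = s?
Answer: -128471/2 ≈ -64236.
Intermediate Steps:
-443*145 + Q(1/(-2)) = -443*145 + 1/(-2) = -64235 - ½ = -128471/2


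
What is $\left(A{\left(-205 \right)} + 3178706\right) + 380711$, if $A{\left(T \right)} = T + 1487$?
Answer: $3560699$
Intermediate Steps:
$A{\left(T \right)} = 1487 + T$
$\left(A{\left(-205 \right)} + 3178706\right) + 380711 = \left(\left(1487 - 205\right) + 3178706\right) + 380711 = \left(1282 + 3178706\right) + 380711 = 3179988 + 380711 = 3560699$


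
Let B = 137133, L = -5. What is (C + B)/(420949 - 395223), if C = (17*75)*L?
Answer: 3441/677 ≈ 5.0827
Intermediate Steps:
C = -6375 (C = (17*75)*(-5) = 1275*(-5) = -6375)
(C + B)/(420949 - 395223) = (-6375 + 137133)/(420949 - 395223) = 130758/25726 = 130758*(1/25726) = 3441/677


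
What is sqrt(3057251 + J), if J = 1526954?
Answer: sqrt(4584205) ≈ 2141.1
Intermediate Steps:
sqrt(3057251 + J) = sqrt(3057251 + 1526954) = sqrt(4584205)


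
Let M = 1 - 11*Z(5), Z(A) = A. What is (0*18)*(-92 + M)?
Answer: 0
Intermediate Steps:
M = -54 (M = 1 - 11*5 = 1 - 55 = -54)
(0*18)*(-92 + M) = (0*18)*(-92 - 54) = 0*(-146) = 0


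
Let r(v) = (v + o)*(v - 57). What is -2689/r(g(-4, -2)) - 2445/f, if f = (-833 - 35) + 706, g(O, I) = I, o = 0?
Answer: -12259/1593 ≈ -7.6955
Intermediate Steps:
r(v) = v*(-57 + v) (r(v) = (v + 0)*(v - 57) = v*(-57 + v))
f = -162 (f = -868 + 706 = -162)
-2689/r(g(-4, -2)) - 2445/f = -2689*(-1/(2*(-57 - 2))) - 2445/(-162) = -2689/((-2*(-59))) - 2445*(-1/162) = -2689/118 + 815/54 = -12259/1593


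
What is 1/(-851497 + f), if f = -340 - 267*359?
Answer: -1/947690 ≈ -1.0552e-6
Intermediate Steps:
f = -96193 (f = -340 - 95853 = -96193)
1/(-851497 + f) = 1/(-851497 - 96193) = 1/(-947690) = -1/947690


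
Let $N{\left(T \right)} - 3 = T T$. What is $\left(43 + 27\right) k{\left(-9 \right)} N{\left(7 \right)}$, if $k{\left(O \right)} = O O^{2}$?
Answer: $-2653560$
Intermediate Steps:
$N{\left(T \right)} = 3 + T^{2}$ ($N{\left(T \right)} = 3 + T T = 3 + T^{2}$)
$k{\left(O \right)} = O^{3}$
$\left(43 + 27\right) k{\left(-9 \right)} N{\left(7 \right)} = \left(43 + 27\right) \left(-9\right)^{3} \left(3 + 7^{2}\right) = 70 \left(-729\right) \left(3 + 49\right) = \left(-51030\right) 52 = -2653560$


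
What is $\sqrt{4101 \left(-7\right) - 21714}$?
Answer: $49 i \sqrt{21} \approx 224.55 i$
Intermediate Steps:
$\sqrt{4101 \left(-7\right) - 21714} = \sqrt{-28707 - 21714} = \sqrt{-50421} = 49 i \sqrt{21}$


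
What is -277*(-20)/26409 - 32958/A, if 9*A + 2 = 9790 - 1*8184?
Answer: -3912302119/21180018 ≈ -184.72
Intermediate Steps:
A = 1604/9 (A = -2/9 + (9790 - 1*8184)/9 = -2/9 + (9790 - 8184)/9 = -2/9 + (1/9)*1606 = -2/9 + 1606/9 = 1604/9 ≈ 178.22)
-277*(-20)/26409 - 32958/A = -277*(-20)/26409 - 32958/1604/9 = 5540*(1/26409) - 32958*9/1604 = 5540/26409 - 148311/802 = -3912302119/21180018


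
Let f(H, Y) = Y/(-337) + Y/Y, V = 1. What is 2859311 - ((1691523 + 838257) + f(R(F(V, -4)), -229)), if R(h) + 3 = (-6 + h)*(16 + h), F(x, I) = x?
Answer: 111051381/337 ≈ 3.2953e+5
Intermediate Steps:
R(h) = -3 + (-6 + h)*(16 + h)
f(H, Y) = 1 - Y/337 (f(H, Y) = Y*(-1/337) + 1 = -Y/337 + 1 = 1 - Y/337)
2859311 - ((1691523 + 838257) + f(R(F(V, -4)), -229)) = 2859311 - ((1691523 + 838257) + (1 - 1/337*(-229))) = 2859311 - (2529780 + (1 + 229/337)) = 2859311 - (2529780 + 566/337) = 2859311 - 1*852536426/337 = 2859311 - 852536426/337 = 111051381/337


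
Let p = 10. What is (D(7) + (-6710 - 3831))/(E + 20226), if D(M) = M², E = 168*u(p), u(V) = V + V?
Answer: -5246/11793 ≈ -0.44484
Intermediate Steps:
u(V) = 2*V
E = 3360 (E = 168*(2*10) = 168*20 = 3360)
(D(7) + (-6710 - 3831))/(E + 20226) = (7² + (-6710 - 3831))/(3360 + 20226) = (49 - 10541)/23586 = -10492*1/23586 = -5246/11793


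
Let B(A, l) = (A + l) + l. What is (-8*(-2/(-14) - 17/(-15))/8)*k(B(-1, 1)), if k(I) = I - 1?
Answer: 0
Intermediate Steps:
B(A, l) = A + 2*l
k(I) = -1 + I
(-8*(-2/(-14) - 17/(-15))/8)*k(B(-1, 1)) = (-8*(-2/(-14) - 17/(-15))/8)*(-1 + (-1 + 2*1)) = (-8*(-2*(-1/14) - 17*(-1/15))/8)*(-1 + (-1 + 2)) = (-8*(1/7 + 17/15)/8)*(-1 + 1) = -1072/(105*8)*0 = -8*67/420*0 = -134/105*0 = 0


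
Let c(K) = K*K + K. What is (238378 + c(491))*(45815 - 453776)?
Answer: -195800881950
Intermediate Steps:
c(K) = K + K² (c(K) = K² + K = K + K²)
(238378 + c(491))*(45815 - 453776) = (238378 + 491*(1 + 491))*(45815 - 453776) = (238378 + 491*492)*(-407961) = (238378 + 241572)*(-407961) = 479950*(-407961) = -195800881950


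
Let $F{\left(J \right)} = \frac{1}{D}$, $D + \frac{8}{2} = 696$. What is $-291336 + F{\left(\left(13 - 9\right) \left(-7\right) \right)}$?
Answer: $- \frac{201604511}{692} \approx -2.9134 \cdot 10^{5}$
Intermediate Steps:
$D = 692$ ($D = -4 + 696 = 692$)
$F{\left(J \right)} = \frac{1}{692}$
$-291336 + F{\left(\left(13 - 9\right) \left(-7\right) \right)} = -291336 + \frac{1}{692} = - \frac{201604511}{692}$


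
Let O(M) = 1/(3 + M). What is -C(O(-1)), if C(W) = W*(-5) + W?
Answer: 2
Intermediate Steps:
C(W) = -4*W (C(W) = -5*W + W = -4*W)
-C(O(-1)) = -(-4)/(3 - 1) = -(-4)/2 = -1*(-2) = 2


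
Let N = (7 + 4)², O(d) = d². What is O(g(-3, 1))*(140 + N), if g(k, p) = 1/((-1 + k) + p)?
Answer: 29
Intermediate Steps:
g(k, p) = 1/(-1 + k + p)
N = 121 (N = 11² = 121)
O(g(-3, 1))*(140 + N) = (1/(-1 - 3 + 1))²*(140 + 121) = (1/(-3))²*261 = (-⅓)²*261 = (⅑)*261 = 29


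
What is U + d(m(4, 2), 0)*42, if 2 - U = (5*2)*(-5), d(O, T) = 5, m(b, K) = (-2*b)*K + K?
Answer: 262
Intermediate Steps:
m(b, K) = K - 2*K*b (m(b, K) = -2*K*b + K = K - 2*K*b)
U = 52 (U = 2 - 5*2*(-5) = 2 - 10*(-5) = 2 - 1*(-50) = 2 + 50 = 52)
U + d(m(4, 2), 0)*42 = 52 + 5*42 = 52 + 210 = 262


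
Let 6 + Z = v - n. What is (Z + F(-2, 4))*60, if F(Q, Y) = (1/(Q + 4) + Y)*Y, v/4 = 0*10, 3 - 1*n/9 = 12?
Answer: 5580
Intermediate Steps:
n = -81 (n = 27 - 9*12 = 27 - 108 = -81)
v = 0 (v = 4*(0*10) = 4*0 = 0)
F(Q, Y) = Y*(Y + 1/(4 + Q)) (F(Q, Y) = (1/(4 + Q) + Y)*Y = (Y + 1/(4 + Q))*Y = Y*(Y + 1/(4 + Q)))
Z = 75 (Z = -6 + (0 - 1*(-81)) = -6 + (0 + 81) = -6 + 81 = 75)
(Z + F(-2, 4))*60 = (75 + 4*(1 + 4*4 - 2*4)/(4 - 2))*60 = (75 + 4*(1 + 16 - 8)/2)*60 = (75 + 4*(½)*9)*60 = (75 + 18)*60 = 93*60 = 5580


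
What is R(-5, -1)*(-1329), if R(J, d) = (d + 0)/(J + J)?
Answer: -1329/10 ≈ -132.90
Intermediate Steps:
R(J, d) = d/(2*J) (R(J, d) = d/((2*J)) = d*(1/(2*J)) = d/(2*J))
R(-5, -1)*(-1329) = ((½)*(-1)/(-5))*(-1329) = ((½)*(-1)*(-⅕))*(-1329) = (⅒)*(-1329) = -1329/10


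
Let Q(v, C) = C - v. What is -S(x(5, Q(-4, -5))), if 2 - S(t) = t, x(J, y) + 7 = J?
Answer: -4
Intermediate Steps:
x(J, y) = -7 + J
S(t) = 2 - t
-S(x(5, Q(-4, -5))) = -(2 - (-7 + 5)) = -(2 - 1*(-2)) = -(2 + 2) = -1*4 = -4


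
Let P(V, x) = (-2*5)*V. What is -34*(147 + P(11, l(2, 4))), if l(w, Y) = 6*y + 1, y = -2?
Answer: -1258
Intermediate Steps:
l(w, Y) = -11 (l(w, Y) = 6*(-2) + 1 = -12 + 1 = -11)
P(V, x) = -10*V
-34*(147 + P(11, l(2, 4))) = -34*(147 - 10*11) = -34*(147 - 110) = -34*37 = -1258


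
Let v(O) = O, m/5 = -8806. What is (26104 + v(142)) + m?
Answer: -17784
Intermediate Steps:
m = -44030 (m = 5*(-8806) = -44030)
(26104 + v(142)) + m = (26104 + 142) - 44030 = 26246 - 44030 = -17784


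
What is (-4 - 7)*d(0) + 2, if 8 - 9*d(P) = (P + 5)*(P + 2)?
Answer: 40/9 ≈ 4.4444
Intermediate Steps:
d(P) = 8/9 - (2 + P)*(5 + P)/9 (d(P) = 8/9 - (P + 5)*(P + 2)/9 = 8/9 - (5 + P)*(2 + P)/9 = 8/9 - (2 + P)*(5 + P)/9)
(-4 - 7)*d(0) + 2 = (-4 - 7)*(-2/9 - 7/9*0 - ⅑*0²) + 2 = -11*(-2/9 + 0 - ⅑*0) + 2 = -11*(-2/9 + 0 + 0) + 2 = -11*(-2/9) + 2 = 22/9 + 2 = 40/9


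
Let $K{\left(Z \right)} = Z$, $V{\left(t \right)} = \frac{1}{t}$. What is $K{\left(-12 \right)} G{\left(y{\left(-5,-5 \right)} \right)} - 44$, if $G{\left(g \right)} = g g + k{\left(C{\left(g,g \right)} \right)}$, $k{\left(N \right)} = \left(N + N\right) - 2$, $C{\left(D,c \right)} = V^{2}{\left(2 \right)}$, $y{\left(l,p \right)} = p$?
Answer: $-326$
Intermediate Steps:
$C{\left(D,c \right)} = \frac{1}{4}$ ($C{\left(D,c \right)} = \left(\frac{1}{2}\right)^{2} = \frac{1}{4}$)
$k{\left(N \right)} = -2 + 2 N$ ($k{\left(N \right)} = 2 N - 2 = -2 + 2 N$)
$G{\left(g \right)} = - \frac{3}{2} + g^{2}$ ($G{\left(g \right)} = g g + \left(-2 + 2 \cdot \frac{1}{4}\right) = g^{2} + \left(-2 + \frac{1}{2}\right) = g^{2} - \frac{3}{2} = - \frac{3}{2} + g^{2}$)
$K{\left(-12 \right)} G{\left(y{\left(-5,-5 \right)} \right)} - 44 = - 12 \left(- \frac{3}{2} + \left(-5\right)^{2}\right) - 44 = - 12 \left(- \frac{3}{2} + 25\right) - 44 = \left(-12\right) \frac{47}{2} - 44 = -282 - 44 = -326$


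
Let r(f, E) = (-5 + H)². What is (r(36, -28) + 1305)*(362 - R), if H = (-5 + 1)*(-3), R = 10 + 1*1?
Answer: 475254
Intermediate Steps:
R = 11 (R = 10 + 1 = 11)
H = 12 (H = -4*(-3) = 12)
r(f, E) = 49 (r(f, E) = (-5 + 12)² = 7² = 49)
(r(36, -28) + 1305)*(362 - R) = (49 + 1305)*(362 - 1*11) = 1354*(362 - 11) = 1354*351 = 475254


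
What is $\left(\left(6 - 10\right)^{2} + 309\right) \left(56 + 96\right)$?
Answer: $49400$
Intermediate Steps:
$\left(\left(6 - 10\right)^{2} + 309\right) \left(56 + 96\right) = \left(\left(-4\right)^{2} + 309\right) 152 = \left(16 + 309\right) 152 = 325 \cdot 152 = 49400$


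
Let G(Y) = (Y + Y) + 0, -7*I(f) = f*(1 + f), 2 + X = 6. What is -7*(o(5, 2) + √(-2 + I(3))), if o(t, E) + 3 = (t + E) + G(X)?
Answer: -84 - I*√182 ≈ -84.0 - 13.491*I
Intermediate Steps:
X = 4 (X = -2 + 6 = 4)
I(f) = -f*(1 + f)/7
G(Y) = 2*Y (G(Y) = 2*Y + 0 = 2*Y)
o(t, E) = 5 + E + t (o(t, E) = -3 + ((t + E) + 2*4) = -3 + ((E + t) + 8) = -3 + (8 + E + t) = 5 + E + t)
-7*(o(5, 2) + √(-2 + I(3))) = -7*((5 + 2 + 5) + √(-2 - ⅐*3*(1 + 3))) = -7*(12 + √(-2 - ⅐*3*4)) = -7*(12 + √(-2 - 12/7)) = -7*(12 + √(-26/7)) = -7*(12 + I*√182/7) = -84 - I*√182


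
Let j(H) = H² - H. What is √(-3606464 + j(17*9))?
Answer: 2*I*√895802 ≈ 1892.9*I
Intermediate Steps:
√(-3606464 + j(17*9)) = √(-3606464 + (17*9)*(-1 + 17*9)) = √(-3606464 + 153*(-1 + 153)) = √(-3606464 + 153*152) = √(-3606464 + 23256) = √(-3583208) = 2*I*√895802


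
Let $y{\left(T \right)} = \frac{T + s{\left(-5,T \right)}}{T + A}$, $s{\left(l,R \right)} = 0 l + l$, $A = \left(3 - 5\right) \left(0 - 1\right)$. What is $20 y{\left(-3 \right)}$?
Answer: $160$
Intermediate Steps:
$A = 2$ ($A = \left(-2\right) \left(-1\right) = 2$)
$s{\left(l,R \right)} = l$ ($s{\left(l,R \right)} = 0 + l = l$)
$y{\left(T \right)} = \frac{-5 + T}{2 + T}$ ($y{\left(T \right)} = \frac{T - 5}{T + 2} = \frac{-5 + T}{2 + T}$)
$20 y{\left(-3 \right)} = 20 \frac{-5 - 3}{2 - 3} = 20 \frac{1}{-1} \left(-8\right) = 20 \left(\left(-1\right) \left(-8\right)\right) = 20 \cdot 8 = 160$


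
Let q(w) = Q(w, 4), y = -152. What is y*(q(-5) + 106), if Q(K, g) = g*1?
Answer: -16720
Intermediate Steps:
Q(K, g) = g
q(w) = 4
y*(q(-5) + 106) = -152*(4 + 106) = -152*110 = -16720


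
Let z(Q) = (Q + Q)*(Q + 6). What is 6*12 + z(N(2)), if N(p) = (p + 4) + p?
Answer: 296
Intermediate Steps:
N(p) = 4 + 2*p (N(p) = (4 + p) + p = 4 + 2*p)
z(Q) = 2*Q*(6 + Q) (z(Q) = (2*Q)*(6 + Q) = 2*Q*(6 + Q))
6*12 + z(N(2)) = 6*12 + 2*(4 + 2*2)*(6 + (4 + 2*2)) = 72 + 2*(4 + 4)*(6 + (4 + 4)) = 72 + 2*8*(6 + 8) = 72 + 2*8*14 = 72 + 224 = 296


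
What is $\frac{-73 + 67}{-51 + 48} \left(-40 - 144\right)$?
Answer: $-368$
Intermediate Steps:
$\frac{-73 + 67}{-51 + 48} \left(-40 - 144\right) = - \frac{6}{-3} \left(-184\right) = \left(-6\right) \left(- \frac{1}{3}\right) \left(-184\right) = 2 \left(-184\right) = -368$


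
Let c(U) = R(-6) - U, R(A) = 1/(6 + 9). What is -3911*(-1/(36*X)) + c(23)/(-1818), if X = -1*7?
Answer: -5920349/381780 ≈ -15.507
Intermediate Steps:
X = -7
R(A) = 1/15
c(U) = 1/15 - U
-3911*(-1/(36*X)) + c(23)/(-1818) = -3911/((6*(-6))*(-7)) + (1/15 - 1*23)/(-1818) = -3911/((-36*(-7))) + (1/15 - 23)*(-1/1818) = -3911/252 - 344/15*(-1/1818) = -3911*1/252 + 172/13635 = -3911/252 + 172/13635 = -5920349/381780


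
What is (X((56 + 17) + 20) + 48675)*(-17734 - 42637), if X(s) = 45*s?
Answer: -3191211060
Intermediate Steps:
(X((56 + 17) + 20) + 48675)*(-17734 - 42637) = (45*((56 + 17) + 20) + 48675)*(-17734 - 42637) = (45*(73 + 20) + 48675)*(-60371) = (45*93 + 48675)*(-60371) = (4185 + 48675)*(-60371) = 52860*(-60371) = -3191211060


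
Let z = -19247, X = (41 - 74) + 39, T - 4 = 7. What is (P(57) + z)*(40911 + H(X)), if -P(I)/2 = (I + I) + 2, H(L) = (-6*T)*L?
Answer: -789191685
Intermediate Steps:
T = 11 (T = 4 + 7 = 11)
X = 6 (X = -33 + 39 = 6)
H(L) = -66*L (H(L) = (-6*11)*L = -66*L)
P(I) = -4 - 4*I (P(I) = -2*((I + I) + 2) = -2*(2*I + 2) = -2*(2 + 2*I) = -4 - 4*I)
(P(57) + z)*(40911 + H(X)) = ((-4 - 4*57) - 19247)*(40911 - 66*6) = ((-4 - 228) - 19247)*(40911 - 396) = (-232 - 19247)*40515 = -19479*40515 = -789191685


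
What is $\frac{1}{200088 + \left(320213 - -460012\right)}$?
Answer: $\frac{1}{980313} \approx 1.0201 \cdot 10^{-6}$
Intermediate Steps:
$\frac{1}{200088 + \left(320213 - -460012\right)} = \frac{1}{200088 + \left(320213 + 460012\right)} = \frac{1}{200088 + 780225} = \frac{1}{980313}$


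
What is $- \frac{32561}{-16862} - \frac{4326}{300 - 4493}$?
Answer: $\frac{29924755}{10100338} \approx 2.9627$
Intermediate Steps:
$- \frac{32561}{-16862} - \frac{4326}{300 - 4493} = \left(-32561\right) \left(- \frac{1}{16862}\right) - \frac{4326}{300 - 4493} = \frac{32561}{16862} - \frac{4326}{-4193} = \frac{32561}{16862} - - \frac{618}{599} = \frac{32561}{16862} + \frac{618}{599} = \frac{29924755}{10100338}$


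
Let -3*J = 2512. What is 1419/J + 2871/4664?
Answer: -143667/133136 ≈ -1.0791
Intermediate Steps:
J = -2512/3 (J = -⅓*2512 = -2512/3 ≈ -837.33)
1419/J + 2871/4664 = 1419/(-2512/3) + 2871/4664 = 1419*(-3/2512) + 2871*(1/4664) = -4257/2512 + 261/424 = -143667/133136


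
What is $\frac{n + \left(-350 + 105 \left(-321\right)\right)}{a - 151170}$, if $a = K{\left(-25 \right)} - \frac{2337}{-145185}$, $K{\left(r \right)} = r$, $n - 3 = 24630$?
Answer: $\frac{227988845}{3658540623} \approx 0.062317$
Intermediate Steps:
$n = 24633$ ($n = 3 + 24630 = 24633$)
$a = - \frac{1209096}{48395}$ ($a = -25 - \frac{2337}{-145185} = -25 - 2337 \left(- \frac{1}{145185}\right) = -25 - - \frac{779}{48395} = -25 + \frac{779}{48395} = - \frac{1209096}{48395} \approx -24.984$)
$\frac{n + \left(-350 + 105 \left(-321\right)\right)}{a - 151170} = \frac{24633 + \left(-350 + 105 \left(-321\right)\right)}{- \frac{1209096}{48395} - 151170} = \frac{24633 - 34055}{- \frac{7317081246}{48395}} = \left(24633 - 34055\right) \left(- \frac{48395}{7317081246}\right) = \left(-9422\right) \left(- \frac{48395}{7317081246}\right) = \frac{227988845}{3658540623}$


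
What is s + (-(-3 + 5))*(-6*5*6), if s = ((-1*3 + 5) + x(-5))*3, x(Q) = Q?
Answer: 351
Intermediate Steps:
s = -9 (s = ((-1*3 + 5) - 5)*3 = ((-3 + 5) - 5)*3 = (2 - 5)*3 = -3*3 = -9)
s + (-(-3 + 5))*(-6*5*6) = -9 + (-(-3 + 5))*(-6*5*6) = -9 + (-1*2)*(-30*6) = -9 - (-2)*180 = -9 - 2*(-180) = -9 + 360 = 351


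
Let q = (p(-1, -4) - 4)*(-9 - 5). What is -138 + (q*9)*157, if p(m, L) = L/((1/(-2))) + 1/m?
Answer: -59484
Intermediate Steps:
p(m, L) = 1/m - 2*L (p(m, L) = L/((1*(-½))) + 1/m = L/(-½) + 1/m = L*(-2) + 1/m = -2*L + 1/m = 1/m - 2*L)
q = -42 (q = ((1/(-1) - 2*(-4)) - 4)*(-9 - 5) = ((-1 + 8) - 4)*(-14) = (7 - 4)*(-14) = 3*(-14) = -42)
-138 + (q*9)*157 = -138 - 42*9*157 = -138 - 378*157 = -138 - 59346 = -59484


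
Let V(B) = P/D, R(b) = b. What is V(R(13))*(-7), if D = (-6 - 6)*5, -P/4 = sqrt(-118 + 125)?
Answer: -7*sqrt(7)/15 ≈ -1.2347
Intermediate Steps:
P = -4*sqrt(7) (P = -4*sqrt(-118 + 125) = -4*sqrt(7) ≈ -10.583)
D = -60 (D = -12*5 = -60)
V(B) = sqrt(7)/15 (V(B) = -4*sqrt(7)/(-60) = -4*sqrt(7)*(-1/60) = sqrt(7)/15)
V(R(13))*(-7) = (sqrt(7)/15)*(-7) = -7*sqrt(7)/15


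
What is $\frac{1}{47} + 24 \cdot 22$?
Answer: $\frac{24817}{47} \approx 528.02$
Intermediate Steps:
$\frac{1}{47} + 24 \cdot 22 = \frac{1}{47} + 528 = \frac{24817}{47}$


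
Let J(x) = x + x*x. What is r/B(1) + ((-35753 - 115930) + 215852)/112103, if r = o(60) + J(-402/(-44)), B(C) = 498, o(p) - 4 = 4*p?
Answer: 33730491065/27020410296 ≈ 1.2483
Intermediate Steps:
J(x) = x + x²
o(p) = 4 + 4*p
r = 162919/484 (r = (4 + 4*60) + (-402/(-44))*(1 - 402/(-44)) = (4 + 240) + (-402*(-1/44))*(1 - 402*(-1/44)) = 244 + 201*(1 + 201/22)/22 = 244 + (201/22)*(223/22) = 244 + 44823/484 = 162919/484 ≈ 336.61)
r/B(1) + ((-35753 - 115930) + 215852)/112103 = (162919/484)/498 + ((-35753 - 115930) + 215852)/112103 = (162919/484)*(1/498) + (-151683 + 215852)*(1/112103) = 162919/241032 + 64169*(1/112103) = 162919/241032 + 64169/112103 = 33730491065/27020410296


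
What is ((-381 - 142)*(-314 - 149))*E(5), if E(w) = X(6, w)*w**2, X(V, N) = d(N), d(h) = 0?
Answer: 0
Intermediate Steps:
X(V, N) = 0
E(w) = 0 (E(w) = 0*w**2 = 0)
((-381 - 142)*(-314 - 149))*E(5) = ((-381 - 142)*(-314 - 149))*0 = -523*(-463)*0 = 242149*0 = 0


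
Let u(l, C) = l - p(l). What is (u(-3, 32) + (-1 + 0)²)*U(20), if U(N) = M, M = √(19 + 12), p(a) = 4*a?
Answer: 10*√31 ≈ 55.678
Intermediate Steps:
M = √31 ≈ 5.5678
U(N) = √31
u(l, C) = -3*l (u(l, C) = l - 4*l = -3*l)
(u(-3, 32) + (-1 + 0)²)*U(20) = (-3*(-3) + (-1 + 0)²)*√31 = (9 + (-1)²)*√31 = (9 + 1)*√31 = 10*√31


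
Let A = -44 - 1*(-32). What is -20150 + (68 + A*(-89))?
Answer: -19014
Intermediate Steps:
A = -12 (A = -44 + 32 = -12)
-20150 + (68 + A*(-89)) = -20150 + (68 - 12*(-89)) = -20150 + (68 + 1068) = -20150 + 1136 = -19014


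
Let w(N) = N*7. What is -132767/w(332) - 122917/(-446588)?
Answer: -3687905618/64866907 ≈ -56.853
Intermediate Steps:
w(N) = 7*N
-132767/w(332) - 122917/(-446588) = -132767/(7*332) - 122917/(-446588) = -132767/2324 - 122917*(-1/446588) = -132767*1/2324 + 122917/446588 = -132767/2324 + 122917/446588 = -3687905618/64866907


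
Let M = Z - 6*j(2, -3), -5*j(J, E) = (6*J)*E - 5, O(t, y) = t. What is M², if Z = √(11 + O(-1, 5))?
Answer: 60766/25 - 492*√10/5 ≈ 2119.5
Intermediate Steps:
j(J, E) = 1 - 6*E*J/5 (j(J, E) = -((6*J)*E - 5)/5 = -(6*E*J - 5)/5 = -(-5 + 6*E*J)/5 = 1 - 6*E*J/5)
Z = √10 (Z = √(11 - 1) = √10 ≈ 3.1623)
M = -246/5 + √10 (M = √10 - 6*(1 - 6/5*(-3)*2) = √10 - 6*(1 + 36/5) = √10 - 6*41/5 = √10 - 246/5 = -246/5 + √10 ≈ -46.038)
M² = (-246/5 + √10)²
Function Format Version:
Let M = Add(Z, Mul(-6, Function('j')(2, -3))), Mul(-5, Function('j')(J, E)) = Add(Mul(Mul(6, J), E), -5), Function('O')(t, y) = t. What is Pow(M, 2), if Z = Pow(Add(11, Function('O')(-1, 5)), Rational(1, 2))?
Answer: Add(Rational(60766, 25), Mul(Rational(-492, 5), Pow(10, Rational(1, 2)))) ≈ 2119.5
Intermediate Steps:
Function('j')(J, E) = Add(1, Mul(Rational(-6, 5), E, J)) (Function('j')(J, E) = Mul(Rational(-1, 5), Add(Mul(Mul(6, J), E), -5)) = Mul(Rational(-1, 5), Add(Mul(6, E, J), -5)) = Mul(Rational(-1, 5), Add(-5, Mul(6, E, J))) = Add(1, Mul(Rational(-6, 5), E, J)))
Z = Pow(10, Rational(1, 2)) (Z = Pow(Add(11, -1), Rational(1, 2)) = Pow(10, Rational(1, 2)) ≈ 3.1623)
M = Add(Rational(-246, 5), Pow(10, Rational(1, 2))) (M = Add(Pow(10, Rational(1, 2)), Mul(-6, Add(1, Mul(Rational(-6, 5), -3, 2)))) = Add(Pow(10, Rational(1, 2)), Mul(-6, Add(1, Rational(36, 5)))) = Add(Pow(10, Rational(1, 2)), Mul(-6, Rational(41, 5))) = Add(Pow(10, Rational(1, 2)), Rational(-246, 5)) = Add(Rational(-246, 5), Pow(10, Rational(1, 2))) ≈ -46.038)
Pow(M, 2) = Pow(Add(Rational(-246, 5), Pow(10, Rational(1, 2))), 2)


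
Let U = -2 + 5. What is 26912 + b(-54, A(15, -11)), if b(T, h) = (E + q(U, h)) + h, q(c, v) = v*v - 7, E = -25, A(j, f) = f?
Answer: 26990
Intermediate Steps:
U = 3
q(c, v) = -7 + v**2 (q(c, v) = v**2 - 7 = -7 + v**2)
b(T, h) = -32 + h + h**2 (b(T, h) = (-25 + (-7 + h**2)) + h = (-32 + h**2) + h = -32 + h + h**2)
26912 + b(-54, A(15, -11)) = 26912 + (-32 - 11 + (-11)**2) = 26912 + (-32 - 11 + 121) = 26912 + 78 = 26990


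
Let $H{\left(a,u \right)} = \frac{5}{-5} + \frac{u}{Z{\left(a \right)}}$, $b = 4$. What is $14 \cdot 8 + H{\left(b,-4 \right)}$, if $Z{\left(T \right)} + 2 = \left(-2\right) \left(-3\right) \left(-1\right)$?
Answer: $\frac{223}{2} \approx 111.5$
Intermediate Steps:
$Z{\left(T \right)} = -8$ ($Z{\left(T \right)} = -2 + \left(-2\right) \left(-3\right) \left(-1\right) = -2 + 6 \left(-1\right) = -2 - 6 = -8$)
$H{\left(a,u \right)} = -1 - \frac{u}{8}$ ($H{\left(a,u \right)} = \frac{5}{-5} + \frac{u}{-8} = 5 \left(- \frac{1}{5}\right) + u \left(- \frac{1}{8}\right) = -1 - \frac{u}{8}$)
$14 \cdot 8 + H{\left(b,-4 \right)} = 14 \cdot 8 - \frac{1}{2} = 112 + \left(-1 + \frac{1}{2}\right) = 112 - \frac{1}{2} = \frac{223}{2}$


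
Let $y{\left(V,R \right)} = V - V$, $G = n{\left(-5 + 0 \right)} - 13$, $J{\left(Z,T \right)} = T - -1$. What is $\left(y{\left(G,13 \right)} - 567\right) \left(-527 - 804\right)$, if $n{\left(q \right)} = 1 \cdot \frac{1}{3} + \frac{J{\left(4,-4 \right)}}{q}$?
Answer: $754677$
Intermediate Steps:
$J{\left(Z,T \right)} = 1 + T$ ($J{\left(Z,T \right)} = T + 1 = 1 + T$)
$n{\left(q \right)} = \frac{1}{3} - \frac{3}{q}$ ($n{\left(q \right)} = 1 \cdot \frac{1}{3} + \frac{1 - 4}{q} = 1 \cdot \frac{1}{3} - \frac{3}{q} = \frac{1}{3} - \frac{3}{q}$)
$G = - \frac{181}{15}$ ($G = \frac{-9 + \left(-5 + 0\right)}{3 \left(-5 + 0\right)} - 13 = \frac{-9 - 5}{3 \left(-5\right)} - 13 = \frac{1}{3} \left(- \frac{1}{5}\right) \left(-14\right) - 13 = \frac{14}{15} - 13 = - \frac{181}{15} \approx -12.067$)
$y{\left(V,R \right)} = 0$
$\left(y{\left(G,13 \right)} - 567\right) \left(-527 - 804\right) = \left(0 - 567\right) \left(-527 - 804\right) = \left(0 - 567\right) \left(-1331\right) = \left(-567\right) \left(-1331\right) = 754677$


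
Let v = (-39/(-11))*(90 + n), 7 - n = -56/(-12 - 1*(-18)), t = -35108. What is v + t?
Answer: -34731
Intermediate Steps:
n = 49/3 (n = 7 - (-56)/(-12 - 1*(-18)) = 7 - (-56)/(-12 + 18) = 7 - (-56)/6 = 7 - 1*(-28/3) = 7 + 28/3 = 49/3 ≈ 16.333)
v = 377 (v = (-39/(-11))*(90 + 49/3) = -39*(-1/11)*(319/3) = (39/11)*(319/3) = 377)
v + t = 377 - 35108 = -34731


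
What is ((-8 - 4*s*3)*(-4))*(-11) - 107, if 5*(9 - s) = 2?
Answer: -24999/5 ≈ -4999.8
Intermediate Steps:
s = 43/5 (s = 9 - 1/5*2 = 9 - 2/5 = 43/5 ≈ 8.6000)
((-8 - 4*s*3)*(-4))*(-11) - 107 = ((-8 - 4*(43/5)*3)*(-4))*(-11) - 107 = ((-8 - 172*3/5)*(-4))*(-11) - 107 = ((-8 - 1*516/5)*(-4))*(-11) - 107 = ((-8 - 516/5)*(-4))*(-11) - 107 = -556/5*(-4)*(-11) - 107 = (2224/5)*(-11) - 107 = -24464/5 - 107 = -24999/5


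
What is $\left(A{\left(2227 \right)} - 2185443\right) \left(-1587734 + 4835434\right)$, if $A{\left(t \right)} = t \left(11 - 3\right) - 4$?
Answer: $-7039815198700$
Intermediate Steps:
$A{\left(t \right)} = -4 + 8 t$ ($A{\left(t \right)} = t \left(11 - 3\right) - 4 = t 8 - 4 = 8 t - 4 = -4 + 8 t$)
$\left(A{\left(2227 \right)} - 2185443\right) \left(-1587734 + 4835434\right) = \left(\left(-4 + 8 \cdot 2227\right) - 2185443\right) \left(-1587734 + 4835434\right) = \left(\left(-4 + 17816\right) - 2185443\right) 3247700 = \left(17812 - 2185443\right) 3247700 = \left(-2167631\right) 3247700 = -7039815198700$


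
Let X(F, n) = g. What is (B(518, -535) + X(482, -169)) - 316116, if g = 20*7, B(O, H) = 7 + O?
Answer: -315451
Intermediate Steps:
g = 140
X(F, n) = 140
(B(518, -535) + X(482, -169)) - 316116 = ((7 + 518) + 140) - 316116 = (525 + 140) - 316116 = 665 - 316116 = -315451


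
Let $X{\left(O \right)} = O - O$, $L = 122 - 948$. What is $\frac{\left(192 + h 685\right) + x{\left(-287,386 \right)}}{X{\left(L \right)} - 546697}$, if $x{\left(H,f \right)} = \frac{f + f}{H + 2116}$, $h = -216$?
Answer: $\frac{270266900}{999908813} \approx 0.27029$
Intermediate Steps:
$L = -826$ ($L = 122 - 948 = -826$)
$X{\left(O \right)} = 0$
$x{\left(H,f \right)} = \frac{2 f}{2116 + H}$
$\frac{\left(192 + h 685\right) + x{\left(-287,386 \right)}}{X{\left(L \right)} - 546697} = \frac{\left(192 - 147960\right) + 2 \cdot 386 \frac{1}{2116 - 287}}{0 - 546697} = \frac{\left(192 - 147960\right) + 2 \cdot 386 \cdot \frac{1}{1829}}{-546697} = \left(-147768 + 2 \cdot 386 \cdot \frac{1}{1829}\right) \left(- \frac{1}{546697}\right) = \left(-147768 + \frac{772}{1829}\right) \left(- \frac{1}{546697}\right) = \left(- \frac{270266900}{1829}\right) \left(- \frac{1}{546697}\right) = \frac{270266900}{999908813}$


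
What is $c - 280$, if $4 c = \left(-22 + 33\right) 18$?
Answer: $- \frac{461}{2} \approx -230.5$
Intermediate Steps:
$c = \frac{99}{2}$ ($c = \frac{\left(-22 + 33\right) 18}{4} = \frac{11 \cdot 18}{4} = \frac{1}{4} \cdot 198 = \frac{99}{2} \approx 49.5$)
$c - 280 = \frac{99}{2} - 280 = - \frac{461}{2}$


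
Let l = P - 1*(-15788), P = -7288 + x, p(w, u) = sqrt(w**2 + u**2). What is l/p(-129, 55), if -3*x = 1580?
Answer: 11960*sqrt(19666)/29499 ≈ 56.857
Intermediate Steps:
x = -1580/3 (x = -1/3*1580 = -1580/3 ≈ -526.67)
p(w, u) = sqrt(u**2 + w**2)
P = -23444/3 (P = -7288 - 1580/3 = -23444/3 ≈ -7814.7)
l = 23920/3 (l = -23444/3 - 1*(-15788) = -23444/3 + 15788 = 23920/3 ≈ 7973.3)
l/p(-129, 55) = 23920/(3*(sqrt(55**2 + (-129)**2))) = 23920/(3*(sqrt(3025 + 16641))) = 23920/(3*(sqrt(19666))) = 23920*(sqrt(19666)/19666)/3 = 11960*sqrt(19666)/29499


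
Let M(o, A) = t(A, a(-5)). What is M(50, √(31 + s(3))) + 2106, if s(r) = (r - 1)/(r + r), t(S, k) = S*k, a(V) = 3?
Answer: 2106 + √282 ≈ 2122.8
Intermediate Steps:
s(r) = (-1 + r)/(2*r) (s(r) = (-1 + r)/((2*r)) = (-1 + r)*(1/(2*r)) = (-1 + r)/(2*r))
M(o, A) = 3*A (M(o, A) = A*3 = 3*A)
M(50, √(31 + s(3))) + 2106 = 3*√(31 + (½)*(-1 + 3)/3) + 2106 = 3*√(31 + (½)*(⅓)*2) + 2106 = 3*√(31 + ⅓) + 2106 = 3*√(94/3) + 2106 = 3*(√282/3) + 2106 = √282 + 2106 = 2106 + √282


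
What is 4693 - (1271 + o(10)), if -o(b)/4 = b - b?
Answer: 3422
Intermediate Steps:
o(b) = 0 (o(b) = -4*(b - b) = -4*0 = 0)
4693 - (1271 + o(10)) = 4693 - (1271 + 0) = 4693 - 1*1271 = 4693 - 1271 = 3422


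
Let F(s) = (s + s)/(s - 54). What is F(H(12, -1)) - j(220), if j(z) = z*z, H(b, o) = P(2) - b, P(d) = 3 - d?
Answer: -3145978/65 ≈ -48400.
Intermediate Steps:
H(b, o) = 1 - b (H(b, o) = (3 - 1*2) - b = (3 - 2) - b = 1 - b)
F(s) = 2*s/(-54 + s) (F(s) = (2*s)/(-54 + s) = 2*s/(-54 + s))
j(z) = z**2
F(H(12, -1)) - j(220) = 2*(1 - 1*12)/(-54 + (1 - 1*12)) - 1*220**2 = 2*(1 - 12)/(-54 + (1 - 12)) - 1*48400 = 2*(-11)/(-54 - 11) - 48400 = 2*(-11)/(-65) - 48400 = 2*(-11)*(-1/65) - 48400 = 22/65 - 48400 = -3145978/65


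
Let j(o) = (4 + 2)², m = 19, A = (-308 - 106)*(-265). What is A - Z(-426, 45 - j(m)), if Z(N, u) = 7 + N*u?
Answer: 113537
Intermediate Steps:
A = 109710 (A = -414*(-265) = 109710)
j(o) = 36 (j(o) = 6² = 36)
A - Z(-426, 45 - j(m)) = 109710 - (7 - 426*(45 - 1*36)) = 109710 - (7 - 426*(45 - 36)) = 109710 - (7 - 426*9) = 109710 - (7 - 3834) = 109710 - 1*(-3827) = 109710 + 3827 = 113537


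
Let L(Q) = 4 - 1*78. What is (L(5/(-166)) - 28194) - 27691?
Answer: -55959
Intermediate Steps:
L(Q) = -74 (L(Q) = 4 - 78 = -74)
(L(5/(-166)) - 28194) - 27691 = (-74 - 28194) - 27691 = -28268 - 27691 = -55959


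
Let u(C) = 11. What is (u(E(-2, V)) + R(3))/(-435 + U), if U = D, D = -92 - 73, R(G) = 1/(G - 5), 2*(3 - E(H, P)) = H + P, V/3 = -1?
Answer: -7/400 ≈ -0.017500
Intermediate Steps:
V = -3 (V = 3*(-1) = -3)
E(H, P) = 3 - H/2 - P/2 (E(H, P) = 3 - (H + P)/2 = 3 + (-H/2 - P/2) = 3 - H/2 - P/2)
R(G) = 1/(-5 + G)
D = -165
U = -165
(u(E(-2, V)) + R(3))/(-435 + U) = (11 + 1/(-5 + 3))/(-435 - 165) = (11 + 1/(-2))/(-600) = (11 - 1/2)*(-1/600) = (21/2)*(-1/600) = -7/400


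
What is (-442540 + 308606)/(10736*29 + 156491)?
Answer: -133934/467835 ≈ -0.28628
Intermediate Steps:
(-442540 + 308606)/(10736*29 + 156491) = -133934/(311344 + 156491) = -133934/467835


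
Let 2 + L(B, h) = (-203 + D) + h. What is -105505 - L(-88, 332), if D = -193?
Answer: -105439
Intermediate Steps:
L(B, h) = -398 + h (L(B, h) = -2 + ((-203 - 193) + h) = -2 + (-396 + h) = -398 + h)
-105505 - L(-88, 332) = -105505 - (-398 + 332) = -105505 - 1*(-66) = -105505 + 66 = -105439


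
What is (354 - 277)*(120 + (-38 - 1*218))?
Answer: -10472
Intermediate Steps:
(354 - 277)*(120 + (-38 - 1*218)) = 77*(120 + (-38 - 218)) = 77*(120 - 256) = 77*(-136) = -10472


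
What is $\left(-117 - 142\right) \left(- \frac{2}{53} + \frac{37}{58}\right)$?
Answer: $- \frac{477855}{3074} \approx -155.45$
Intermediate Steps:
$\left(-117 - 142\right) \left(- \frac{2}{53} + \frac{37}{58}\right) = - 259 \left(\left(-2\right) \frac{1}{53} + 37 \cdot \frac{1}{58}\right) = - 259 \left(- \frac{2}{53} + \frac{37}{58}\right) = \left(-259\right) \frac{1845}{3074} = - \frac{477855}{3074}$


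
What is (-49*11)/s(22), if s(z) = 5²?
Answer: -539/25 ≈ -21.560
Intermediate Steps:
s(z) = 25
(-49*11)/s(22) = -49*11/25 = -539*1/25 = -539/25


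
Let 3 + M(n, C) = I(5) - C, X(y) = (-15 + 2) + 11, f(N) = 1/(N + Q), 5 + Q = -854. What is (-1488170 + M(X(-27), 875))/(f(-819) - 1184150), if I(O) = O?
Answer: 2498614154/1987003701 ≈ 1.2575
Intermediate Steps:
Q = -859 (Q = -5 - 854 = -859)
f(N) = 1/(-859 + N) (f(N) = 1/(N - 859) = 1/(-859 + N))
X(y) = -2 (X(y) = -13 + 11 = -2)
M(n, C) = 2 - C (M(n, C) = -3 + (5 - C) = 2 - C)
(-1488170 + M(X(-27), 875))/(f(-819) - 1184150) = (-1488170 + (2 - 1*875))/(1/(-859 - 819) - 1184150) = (-1488170 + (2 - 875))/(1/(-1678) - 1184150) = (-1488170 - 873)/(-1/1678 - 1184150) = -1489043/(-1987003701/1678) = -1489043*(-1678/1987003701) = 2498614154/1987003701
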